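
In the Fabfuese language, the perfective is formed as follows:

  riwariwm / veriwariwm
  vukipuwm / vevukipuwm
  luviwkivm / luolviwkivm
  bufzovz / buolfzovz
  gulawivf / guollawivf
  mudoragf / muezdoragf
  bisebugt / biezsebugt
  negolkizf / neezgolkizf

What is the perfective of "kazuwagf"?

riwariwm and luviwkivm both end in -m yet inflect differently (veriwariwm, luolviwkivm), so the final letter is not what conditions the rule; the second-to-last letter is.
"kazuwagf" has second-to-last letter 'g'. The stems whose second-to-last letter is 'g' (mudoragf → muezdoragf, bisebugt → biezsebugt) insert -ez- after the first vowel.
So kazuwagf → kaezzuwagf.

kaezzuwagf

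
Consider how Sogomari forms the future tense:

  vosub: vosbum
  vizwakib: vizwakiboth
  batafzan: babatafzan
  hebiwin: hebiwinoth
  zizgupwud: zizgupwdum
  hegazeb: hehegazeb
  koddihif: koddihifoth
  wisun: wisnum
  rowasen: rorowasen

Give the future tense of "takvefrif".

takvefrifoth

"takvefrif" has last vowel 'i'. The stems whose last vowel is 'i' (koddihif → koddihifoth, hebiwin → hebiwinoth, vizwakib → vizwakiboth) add -oth.
So takvefrif → takvefrifoth.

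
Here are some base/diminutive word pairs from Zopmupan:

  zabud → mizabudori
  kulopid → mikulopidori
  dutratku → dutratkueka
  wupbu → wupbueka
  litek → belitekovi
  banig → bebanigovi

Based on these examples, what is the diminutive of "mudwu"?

mudwueka

zabud and dutratku both have last vowel 'u' yet inflect differently (mizabudori, dutratkueka), so the last vowel is not what conditions the rule; the final letter is.
"mudwu" ends in -u. The stems ending in -u (dutratku → dutratkueka, wupbu → wupbueka) add -eka.
The other patterns: stems ending in -d add mi- … -ori around the stem; stems ending in -g or -k add be- … -ovi around the stem.
So mudwu → mudwueka.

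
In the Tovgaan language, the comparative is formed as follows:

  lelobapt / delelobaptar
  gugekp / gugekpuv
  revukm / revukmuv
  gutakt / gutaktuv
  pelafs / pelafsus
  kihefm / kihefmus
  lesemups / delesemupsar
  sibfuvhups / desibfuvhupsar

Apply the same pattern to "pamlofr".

pamlofrus

lelobapt and gutakt both end in -t yet inflect differently (delelobaptar, gutaktuv), so the final letter is not what conditions the rule; the second-to-last letter is.
"pamlofr" has second-to-last letter 'f'. The stems whose second-to-last letter is 'f' (pelafs → pelafsus, kihefm → kihefmus) add -us.
So pamlofr → pamlofrus.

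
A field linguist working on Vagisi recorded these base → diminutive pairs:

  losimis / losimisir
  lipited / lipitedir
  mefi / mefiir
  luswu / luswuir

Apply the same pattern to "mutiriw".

Every pair shown (losimis → losimisir, lipited → lipitedir, mefi → mefiir, …) follows the same rule: add -ir.
So mutiriw → mutiriwir.

mutiriwir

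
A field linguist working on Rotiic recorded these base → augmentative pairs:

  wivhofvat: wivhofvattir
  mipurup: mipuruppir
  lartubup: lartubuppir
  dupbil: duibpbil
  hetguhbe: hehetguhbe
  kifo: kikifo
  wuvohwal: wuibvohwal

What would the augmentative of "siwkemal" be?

wivhofvat and wuvohwal both have last vowel 'a' yet inflect differently (wivhofvattir, wuibvohwal), so the last vowel is not what conditions the rule; the final letter is.
"siwkemal" ends in -l. The stems ending in -l (dupbil → duibpbil, wuvohwal → wuibvohwal) insert -ib- after the first vowel.
So siwkemal → siibwkemal.

siibwkemal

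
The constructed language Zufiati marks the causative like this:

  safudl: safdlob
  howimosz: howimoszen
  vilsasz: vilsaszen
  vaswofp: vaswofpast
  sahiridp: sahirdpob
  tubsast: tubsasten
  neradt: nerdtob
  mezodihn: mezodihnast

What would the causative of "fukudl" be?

"fukudl" has second-to-last letter 'd'. The stems whose second-to-last letter is 'd' (neradt → nerdtob, safudl → safdlob, sahiridp → sahirdpob) delete the last vowel and add -ob.
So fukudl → fukdlob.

fukdlob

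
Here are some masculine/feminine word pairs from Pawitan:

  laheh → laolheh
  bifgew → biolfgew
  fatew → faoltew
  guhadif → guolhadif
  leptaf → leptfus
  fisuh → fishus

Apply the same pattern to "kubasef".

guhadif and leptaf both end in -f yet inflect differently (guolhadif, leptfus), so the final letter is not what conditions the rule; the last vowel is.
"kubasef" has last vowel 'e'. The stems whose last vowel is 'e' (laheh → laolheh, bifgew → biolfgew, fatew → faoltew) insert -ol- after the first vowel.
So kubasef → kuolbasef.

kuolbasef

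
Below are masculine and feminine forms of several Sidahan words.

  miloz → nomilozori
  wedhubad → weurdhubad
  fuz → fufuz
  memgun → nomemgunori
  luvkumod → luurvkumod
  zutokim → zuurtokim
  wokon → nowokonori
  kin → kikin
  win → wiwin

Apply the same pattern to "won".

wowon

win and memgun both end in -n yet inflect differently (wiwin, nomemgunori), so the final letter is not what conditions the rule; the number of vowels is.
"won" has 1 vowel. The stems with 1 vowel (win → wiwin, kin → kikin, fuz → fufuz) repeat the first consonant+vowel as a prefix.
So won → wowon.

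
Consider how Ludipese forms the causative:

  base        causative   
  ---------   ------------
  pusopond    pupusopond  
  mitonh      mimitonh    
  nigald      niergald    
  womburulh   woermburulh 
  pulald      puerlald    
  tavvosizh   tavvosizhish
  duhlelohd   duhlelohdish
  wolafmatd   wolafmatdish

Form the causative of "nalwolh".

naerlwolh

pusopond and nigald both end in -d yet inflect differently (pupusopond, niergald), so the final letter is not what conditions the rule; the second-to-last letter is.
"nalwolh" has second-to-last letter 'l'. The stems whose second-to-last letter is 'l' (nigald → niergald, womburulh → woermburulh, pulald → puerlald) insert -er- after the first vowel.
The other patterns: stems whose second-to-last letter is 'n' repeat the first consonant+vowel as a prefix; stems whose second-to-last letter is 'h', 't' or 'z' add -ish.
So nalwolh → naerlwolh.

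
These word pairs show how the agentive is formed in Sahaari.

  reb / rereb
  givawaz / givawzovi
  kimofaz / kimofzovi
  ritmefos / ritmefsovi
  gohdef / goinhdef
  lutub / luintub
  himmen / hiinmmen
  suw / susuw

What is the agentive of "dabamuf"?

dabamfovi

reb and lutub both end in -b yet inflect differently (rereb, luintub), so the final letter is not what conditions the rule; the number of vowels is.
"dabamuf" has 3 vowels. The stems with 3 vowels (ritmefos → ritmefsovi, givawaz → givawzovi, kimofaz → kimofzovi) delete the last vowel and add -ovi.
The other patterns: stems with 1 vowel repeat the first consonant+vowel as a prefix; stems with 2 vowels insert -in- after the first vowel.
So dabamuf → dabamfovi.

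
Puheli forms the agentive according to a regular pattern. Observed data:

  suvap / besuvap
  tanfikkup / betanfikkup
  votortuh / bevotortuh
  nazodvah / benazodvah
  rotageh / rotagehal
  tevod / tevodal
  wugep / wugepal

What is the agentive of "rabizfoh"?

rabizfohal

"rabizfoh" has last vowel 'o'. The one such stem in the data (tevod → tevodal) adds -al, so the same rule applies.
So rabizfoh → rabizfohal.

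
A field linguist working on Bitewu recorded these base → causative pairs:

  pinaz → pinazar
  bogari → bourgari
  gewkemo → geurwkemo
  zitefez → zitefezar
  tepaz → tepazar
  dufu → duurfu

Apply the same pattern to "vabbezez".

vabbezezar

zitefez and bogari both have 3 vowels yet inflect differently (zitefezar, bourgari), so the number of vowels is not what conditions the rule; whether the stem ends in a vowel or a consonant is.
"vabbezez" ends in a consonant. The stems ending in a consonant (pinaz → pinazar, zitefez → zitefezar, tepaz → tepazar) add -ar.
The other pattern: stems ending in a vowel insert -ur- after the first vowel.
So vabbezez → vabbezezar.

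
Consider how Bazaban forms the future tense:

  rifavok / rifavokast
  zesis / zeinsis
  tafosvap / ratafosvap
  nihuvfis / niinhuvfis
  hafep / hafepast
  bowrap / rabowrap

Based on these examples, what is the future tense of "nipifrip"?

niinpifrip

"nipifrip" has last vowel 'i'. The stems whose last vowel is 'i' (zesis → zeinsis, nihuvfis → niinhuvfis) insert -in- after the first vowel.
The other patterns: stems whose last vowel is 'a' add the prefix ra-; stems whose last vowel is 'e' or 'o' add -ast.
So nipifrip → niinpifrip.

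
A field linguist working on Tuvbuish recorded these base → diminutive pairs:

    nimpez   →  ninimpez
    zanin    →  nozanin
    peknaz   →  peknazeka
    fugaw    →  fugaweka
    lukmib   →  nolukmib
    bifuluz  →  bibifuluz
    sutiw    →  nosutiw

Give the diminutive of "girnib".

nogirnib

sutiw and fugaw both end in -w yet inflect differently (nosutiw, fugaweka), so the final letter is not what conditions the rule; the last vowel is.
"girnib" has last vowel 'i'. The stems whose last vowel is 'i' (lukmib → nolukmib, sutiw → nosutiw, zanin → nozanin) add the prefix no-.
So girnib → nogirnib.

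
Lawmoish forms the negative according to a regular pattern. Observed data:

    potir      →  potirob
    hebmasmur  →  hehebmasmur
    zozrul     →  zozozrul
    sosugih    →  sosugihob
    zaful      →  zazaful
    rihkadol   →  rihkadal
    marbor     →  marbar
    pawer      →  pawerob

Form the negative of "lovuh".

"lovuh" has last vowel 'u'. The stems whose last vowel is 'u' (zaful → zazaful, hebmasmur → hehebmasmur, zozrul → zozozrul) repeat the first consonant+vowel as a prefix.
So lovuh → lolovuh.

lolovuh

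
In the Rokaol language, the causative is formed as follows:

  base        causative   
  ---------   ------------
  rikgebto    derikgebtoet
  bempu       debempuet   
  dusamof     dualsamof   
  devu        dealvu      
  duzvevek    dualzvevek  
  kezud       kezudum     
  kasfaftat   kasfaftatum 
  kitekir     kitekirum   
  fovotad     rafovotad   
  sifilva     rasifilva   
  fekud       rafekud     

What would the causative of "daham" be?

daalham

bempu and devu both end in -u yet inflect differently (debempuet, dealvu), so the final letter is not what conditions the rule; the first letter is.
"daham" begins with d-. The stems beginning with d- (dusamof → dualsamof, devu → dealvu, duzvevek → dualzvevek) insert -al- after the first vowel.
The other patterns: stems beginning with b- or r- add de- … -et around the stem; stems beginning with k- add -um; stems beginning with f- or s- add the prefix ra-.
So daham → daalham.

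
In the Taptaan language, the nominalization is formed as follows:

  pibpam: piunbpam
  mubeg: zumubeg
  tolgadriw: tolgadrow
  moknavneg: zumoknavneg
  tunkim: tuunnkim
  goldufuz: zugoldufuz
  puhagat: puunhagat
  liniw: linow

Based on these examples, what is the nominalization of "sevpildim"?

seunvpildim

"sevpildim" ends in -m. The stems ending in -m (pibpam → piunbpam, tunkim → tuunnkim) insert -un- after the first vowel.
The other patterns: stems ending in -g or -z add the prefix zu-; stems ending in -w change the last vowel to 'o'.
So sevpildim → seunvpildim.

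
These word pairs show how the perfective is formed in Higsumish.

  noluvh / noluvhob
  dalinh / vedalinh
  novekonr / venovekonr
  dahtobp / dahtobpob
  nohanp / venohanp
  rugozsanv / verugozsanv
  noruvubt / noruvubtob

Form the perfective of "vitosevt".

dalinh and noluvh both end in -h yet inflect differently (vedalinh, noluvhob), so the final letter is not what conditions the rule; the second-to-last letter is.
"vitosevt" has second-to-last letter 'v'. The one such stem in the data (noluvh → noluvhob) adds -ob, so the same rule applies.
So vitosevt → vitosevtob.

vitosevtob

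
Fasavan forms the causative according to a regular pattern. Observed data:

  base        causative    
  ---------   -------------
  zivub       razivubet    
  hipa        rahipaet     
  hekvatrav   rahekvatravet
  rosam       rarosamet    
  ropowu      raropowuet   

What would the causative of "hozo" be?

Every pair shown (zivub → razivubet, hipa → rahipaet, hekvatrav → rahekvatravet, …) follows the same rule: add ra- … -et around the stem.
So hozo → rahozoet.

rahozoet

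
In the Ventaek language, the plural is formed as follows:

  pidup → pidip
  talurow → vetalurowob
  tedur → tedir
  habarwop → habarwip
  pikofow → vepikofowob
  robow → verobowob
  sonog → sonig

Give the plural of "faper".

fapir

robow and habarwop both have last vowel 'o' yet inflect differently (verobowob, habarwip), so the last vowel is not what conditions the rule; the final letter is.
"faper" ends in -r. The one such stem in the data (tedur → tedir) changes the last vowel to 'i' (as do pidup, habarwop), so the same rule applies.
So faper → fapir.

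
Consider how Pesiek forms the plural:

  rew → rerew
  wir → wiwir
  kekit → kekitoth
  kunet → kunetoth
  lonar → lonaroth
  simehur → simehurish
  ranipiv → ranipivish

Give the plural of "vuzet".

vuzetoth

wir and lonar both end in -r yet inflect differently (wiwir, lonaroth), so the final letter is not what conditions the rule; the number of vowels is.
"vuzet" has 2 vowels. The stems with 2 vowels (kekit → kekitoth, kunet → kunetoth, lonar → lonaroth) add -oth.
The other patterns: stems with 1 vowel repeat the first consonant+vowel as a prefix; stems with 3 vowels add -ish.
So vuzet → vuzetoth.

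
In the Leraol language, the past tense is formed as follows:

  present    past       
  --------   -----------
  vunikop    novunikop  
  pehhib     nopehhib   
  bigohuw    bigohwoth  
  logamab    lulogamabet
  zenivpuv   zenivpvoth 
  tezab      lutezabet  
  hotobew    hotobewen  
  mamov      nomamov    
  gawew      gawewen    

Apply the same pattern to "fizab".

lufizabet

bigohuw and gawew both end in -w yet inflect differently (bigohwoth, gawewen), so the final letter is not what conditions the rule; the last vowel is.
"fizab" has last vowel 'a'. The stems whose last vowel is 'a' (logamab → lulogamabet, tezab → lutezabet) add lu- … -et around the stem.
The other patterns: stems whose last vowel is 'u' delete the last vowel and add -oth; stems whose last vowel is 'e' add -en; stems whose last vowel is 'i' or 'o' add the prefix no-.
So fizab → lufizabet.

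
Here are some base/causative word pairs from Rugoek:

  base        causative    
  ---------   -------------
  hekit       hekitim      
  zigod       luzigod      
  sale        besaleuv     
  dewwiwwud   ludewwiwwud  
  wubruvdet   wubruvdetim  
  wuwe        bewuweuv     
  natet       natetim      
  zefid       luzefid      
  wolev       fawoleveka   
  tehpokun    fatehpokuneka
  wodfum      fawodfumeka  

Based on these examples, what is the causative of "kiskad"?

sale and natet both have last vowel 'e' yet inflect differently (besaleuv, natetim), so the last vowel is not what conditions the rule; the final letter is.
"kiskad" ends in -d. The stems ending in -d (zefid → luzefid, zigod → luzigod, dewwiwwud → ludewwiwwud) add the prefix lu-.
The other patterns: stems ending in -e add be- … -uv around the stem; stems ending in -t add -im; stems ending in -m, -n or -v add fa- … -eka around the stem.
So kiskad → lukiskad.

lukiskad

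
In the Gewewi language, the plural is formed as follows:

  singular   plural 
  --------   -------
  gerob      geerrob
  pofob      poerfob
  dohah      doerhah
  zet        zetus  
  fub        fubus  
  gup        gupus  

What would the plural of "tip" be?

"tip" has 1 vowel. The stems with 1 vowel (zet → zetus, fub → fubus, gup → gupus) add -us.
The other pattern: stems with 2 vowels insert -er- after the first vowel.
So tip → tipus.

tipus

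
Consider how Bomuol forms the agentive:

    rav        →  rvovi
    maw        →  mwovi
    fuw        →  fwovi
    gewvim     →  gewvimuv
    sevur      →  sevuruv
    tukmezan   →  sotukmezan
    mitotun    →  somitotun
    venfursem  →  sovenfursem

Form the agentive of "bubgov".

gewvim and venfursem both end in -m yet inflect differently (gewvimuv, sovenfursem), so the final letter is not what conditions the rule; the number of vowels is.
"bubgov" has 2 vowels. The stems with 2 vowels (gewvim → gewvimuv, sevur → sevuruv) add -uv.
The other patterns: stems with 1 vowel delete the last vowel and add -ovi; stems with 3 vowels add the prefix so-.
So bubgov → bubgovuv.

bubgovuv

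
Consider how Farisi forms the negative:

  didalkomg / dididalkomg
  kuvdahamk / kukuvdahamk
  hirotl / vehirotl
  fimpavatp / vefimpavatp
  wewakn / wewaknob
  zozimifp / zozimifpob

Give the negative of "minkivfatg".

fimpavatp and zozimifp both end in -p yet inflect differently (vefimpavatp, zozimifpob), so the final letter is not what conditions the rule; the second-to-last letter is.
"minkivfatg" has second-to-last letter 't'. The stems whose second-to-last letter is 't' (hirotl → vehirotl, fimpavatp → vefimpavatp) add the prefix ve-.
The other patterns: stems whose second-to-last letter is 'm' repeat the first consonant+vowel as a prefix; stems whose second-to-last letter is 'f' or 'k' add -ob.
So minkivfatg → veminkivfatg.

veminkivfatg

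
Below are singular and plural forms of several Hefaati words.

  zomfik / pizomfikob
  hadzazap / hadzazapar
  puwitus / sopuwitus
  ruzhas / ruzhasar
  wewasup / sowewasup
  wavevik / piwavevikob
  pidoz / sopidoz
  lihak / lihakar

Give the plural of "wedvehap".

wedvehapar

lihak and wavevik both end in -k yet inflect differently (lihakar, piwavevikob), so the final letter is not what conditions the rule; the last vowel is.
"wedvehap" has last vowel 'a'. The stems whose last vowel is 'a' (ruzhas → ruzhasar, lihak → lihakar, hadzazap → hadzazapar) add -ar.
So wedvehap → wedvehapar.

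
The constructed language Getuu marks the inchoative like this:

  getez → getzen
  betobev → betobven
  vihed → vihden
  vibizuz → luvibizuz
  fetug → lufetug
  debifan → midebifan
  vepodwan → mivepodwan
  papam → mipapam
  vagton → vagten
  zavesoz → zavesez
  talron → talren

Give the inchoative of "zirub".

"zirub" has last vowel 'u'. The stems whose last vowel is 'u' (vibizuz → luvibizuz, fetug → lufetug) add the prefix lu-.
So zirub → luzirub.

luzirub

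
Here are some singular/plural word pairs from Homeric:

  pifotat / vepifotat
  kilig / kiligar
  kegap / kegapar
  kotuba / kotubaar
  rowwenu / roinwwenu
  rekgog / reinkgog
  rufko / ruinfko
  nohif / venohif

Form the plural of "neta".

rekgog and kilig both end in -g yet inflect differently (reinkgog, kiligar), so the final letter is not what conditions the rule; the first letter is.
"neta" begins with n-. The one such stem in the data (nohif → venohif) adds the prefix ve-, so the same rule applies.
The other patterns: stems beginning with r- insert -in- after the first vowel; stems beginning with k- add -ar.
So neta → veneta.

veneta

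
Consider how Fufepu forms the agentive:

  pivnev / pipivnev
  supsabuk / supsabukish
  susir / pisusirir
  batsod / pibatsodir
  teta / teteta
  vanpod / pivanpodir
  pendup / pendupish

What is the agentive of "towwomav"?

totowwomav

pivnev and pendup both begin with p- yet inflect differently (pipivnev, pendupish), so the first letter is not what conditions the rule; the final letter is.
"towwomav" ends in -v. The one such stem in the data (pivnev → pipivnev) repeats the first consonant+vowel as a prefix (as does teta), so the same rule applies.
The other patterns: stems ending in -k or -p add -ish; stems ending in -d or -r add pi- … -ir around the stem.
So towwomav → totowwomav.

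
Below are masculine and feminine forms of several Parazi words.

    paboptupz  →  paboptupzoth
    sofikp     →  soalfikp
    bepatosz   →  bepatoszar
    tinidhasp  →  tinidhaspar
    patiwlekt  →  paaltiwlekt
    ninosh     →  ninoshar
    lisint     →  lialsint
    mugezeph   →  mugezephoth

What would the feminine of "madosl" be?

madoslar

"madosl" has second-to-last letter 's'. The stems whose second-to-last letter is 's' (tinidhasp → tinidhaspar, ninosh → ninoshar, bepatosz → bepatoszar) add -ar.
So madosl → madoslar.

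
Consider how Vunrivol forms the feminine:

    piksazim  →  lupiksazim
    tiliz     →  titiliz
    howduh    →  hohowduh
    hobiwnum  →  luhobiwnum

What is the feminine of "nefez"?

nenefez

"nefez" ends in -z. The one such stem in the data (tiliz → titiliz) repeats the first consonant+vowel as a prefix (as does howduh), so the same rule applies.
The other pattern: stems ending in -m add the prefix lu-.
So nefez → nenefez.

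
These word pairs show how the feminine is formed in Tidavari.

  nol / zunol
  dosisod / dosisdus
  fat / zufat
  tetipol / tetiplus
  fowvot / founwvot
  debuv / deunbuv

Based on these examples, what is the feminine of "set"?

fat and fowvot both end in -t yet inflect differently (zufat, founwvot), so the final letter is not what conditions the rule; the number of vowels is.
"set" has 1 vowel. The stems with 1 vowel (nol → zunol, fat → zufat) add the prefix zu-.
So set → zuset.

zuset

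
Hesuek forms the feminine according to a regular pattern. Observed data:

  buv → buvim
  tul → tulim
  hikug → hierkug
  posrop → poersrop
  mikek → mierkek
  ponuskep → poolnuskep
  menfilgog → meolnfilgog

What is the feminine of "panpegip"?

posrop and ponuskep both end in -p yet inflect differently (poersrop, poolnuskep), so the final letter is not what conditions the rule; the number of vowels is.
"panpegip" has 3 vowels. The stems with 3 vowels (ponuskep → poolnuskep, menfilgog → meolnfilgog) insert -ol- after the first vowel.
So panpegip → paolnpegip.

paolnpegip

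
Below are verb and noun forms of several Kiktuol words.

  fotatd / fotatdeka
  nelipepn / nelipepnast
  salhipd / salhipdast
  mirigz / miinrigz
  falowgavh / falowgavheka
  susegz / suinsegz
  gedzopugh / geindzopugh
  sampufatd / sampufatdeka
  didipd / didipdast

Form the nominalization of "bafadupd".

didipd and fotatd both end in -d yet inflect differently (didipdast, fotatdeka), so the final letter is not what conditions the rule; the second-to-last letter is.
"bafadupd" has second-to-last letter 'p'. The stems whose second-to-last letter is 'p' (nelipepn → nelipepnast, didipd → didipdast, salhipd → salhipdast) add -ast.
So bafadupd → bafadupdast.

bafadupdast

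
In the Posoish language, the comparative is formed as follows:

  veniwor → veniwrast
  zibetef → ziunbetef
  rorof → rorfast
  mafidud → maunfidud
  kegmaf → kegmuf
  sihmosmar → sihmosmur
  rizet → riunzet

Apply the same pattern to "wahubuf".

waunhubuf

zibetef and kegmaf both end in -f yet inflect differently (ziunbetef, kegmuf), so the final letter is not what conditions the rule; the last vowel is.
"wahubuf" has last vowel 'u'. The one such stem in the data (mafidud → maunfidud) inserts -un- after the first vowel (as do rizet, zibetef), so the same rule applies.
The other patterns: stems whose last vowel is 'a' change the last vowel to 'u'; stems whose last vowel is 'o' delete the last vowel and add -ast.
So wahubuf → waunhubuf.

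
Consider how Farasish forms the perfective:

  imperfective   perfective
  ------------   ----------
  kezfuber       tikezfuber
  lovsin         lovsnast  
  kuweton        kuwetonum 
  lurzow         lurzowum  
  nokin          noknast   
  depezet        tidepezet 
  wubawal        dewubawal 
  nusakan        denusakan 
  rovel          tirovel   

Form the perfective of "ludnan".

kuweton and lovsin both end in -n yet inflect differently (kuwetonum, lovsnast), so the final letter is not what conditions the rule; the last vowel is.
"ludnan" has last vowel 'a'. The stems whose last vowel is 'a' (nusakan → denusakan, wubawal → dewubawal) add the prefix de-.
So ludnan → deludnan.

deludnan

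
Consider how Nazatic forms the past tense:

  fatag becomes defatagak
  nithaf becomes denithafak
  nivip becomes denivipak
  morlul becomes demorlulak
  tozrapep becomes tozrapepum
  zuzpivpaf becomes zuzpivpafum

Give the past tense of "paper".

depaperak

nithaf and zuzpivpaf both end in -f yet inflect differently (denithafak, zuzpivpafum), so the final letter is not what conditions the rule; the number of vowels is.
"paper" has 2 vowels. The stems with 2 vowels (fatag → defatagak, nivip → denivipak, nithaf → denithafak) add de- … -ak around the stem.
The other pattern: stems with 3 vowels add -um.
So paper → depaperak.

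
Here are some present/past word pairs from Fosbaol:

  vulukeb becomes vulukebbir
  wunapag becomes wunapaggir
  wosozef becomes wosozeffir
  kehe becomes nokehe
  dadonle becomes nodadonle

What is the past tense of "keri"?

vulukeb and kehe both have last vowel 'e' yet inflect differently (vulukebbir, nokehe), so the last vowel is not what conditions the rule; whether the stem ends in a vowel or a consonant is.
"keri" ends in a vowel. The stems ending in a vowel (kehe → nokehe, dadonle → nodadonle) add the prefix no-.
The other pattern: stems ending in a consonant double the final consonant and add -ir.
So keri → nokeri.

nokeri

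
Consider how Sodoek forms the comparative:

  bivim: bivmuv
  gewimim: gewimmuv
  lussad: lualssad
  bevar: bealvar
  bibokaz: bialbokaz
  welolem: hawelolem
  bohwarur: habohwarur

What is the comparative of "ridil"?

ridluv

"ridil" has last vowel 'i'. The stems whose last vowel is 'i' (bivim → bivmuv, gewimim → gewimmuv) delete the last vowel and add -uv.
So ridil → ridluv.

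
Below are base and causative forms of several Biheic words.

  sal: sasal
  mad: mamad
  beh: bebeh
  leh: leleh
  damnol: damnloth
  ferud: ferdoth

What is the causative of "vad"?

"vad" has 1 vowel. The stems with 1 vowel (mad → mamad, sal → sasal, beh → bebeh) repeat the first consonant+vowel as a prefix.
The other pattern: stems with 2 vowels delete the last vowel and add -oth.
So vad → vavad.

vavad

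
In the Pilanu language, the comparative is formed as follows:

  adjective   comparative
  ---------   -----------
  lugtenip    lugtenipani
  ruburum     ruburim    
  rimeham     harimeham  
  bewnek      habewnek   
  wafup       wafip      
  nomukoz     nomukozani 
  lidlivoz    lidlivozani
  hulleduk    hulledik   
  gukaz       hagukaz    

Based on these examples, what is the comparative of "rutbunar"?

harutbunar

wafup and lugtenip both end in -p yet inflect differently (wafip, lugtenipani), so the final letter is not what conditions the rule; the last vowel is.
"rutbunar" has last vowel 'a'. The stems whose last vowel is 'a' (gukaz → hagukaz, rimeham → harimeham) add the prefix ha-.
So rutbunar → harutbunar.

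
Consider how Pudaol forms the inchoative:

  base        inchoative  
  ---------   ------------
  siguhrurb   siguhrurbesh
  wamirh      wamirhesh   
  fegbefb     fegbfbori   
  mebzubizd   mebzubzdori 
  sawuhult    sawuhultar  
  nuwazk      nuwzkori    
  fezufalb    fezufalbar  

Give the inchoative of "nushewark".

nushewarkesh

"nushewark" has second-to-last letter 'r'. The stems whose second-to-last letter is 'r' (wamirh → wamirhesh, siguhrurb → siguhrurbesh) add -esh.
The other patterns: stems whose second-to-last letter is 'l' add -ar; stems whose second-to-last letter is 'f' or 'z' delete the last vowel and add -ori.
So nushewark → nushewarkesh.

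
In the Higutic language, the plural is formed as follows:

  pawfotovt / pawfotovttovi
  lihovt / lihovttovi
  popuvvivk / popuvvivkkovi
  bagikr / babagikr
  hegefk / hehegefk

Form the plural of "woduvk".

woduvkkovi

popuvvivk and hegefk both end in -k yet inflect differently (popuvvivkkovi, hehegefk), so the final letter is not what conditions the rule; the second-to-last letter is.
"woduvk" has second-to-last letter 'v'. The stems whose second-to-last letter is 'v' (pawfotovt → pawfotovttovi, lihovt → lihovttovi, popuvvivk → popuvvivkkovi) double the final consonant and add -ovi.
So woduvk → woduvkkovi.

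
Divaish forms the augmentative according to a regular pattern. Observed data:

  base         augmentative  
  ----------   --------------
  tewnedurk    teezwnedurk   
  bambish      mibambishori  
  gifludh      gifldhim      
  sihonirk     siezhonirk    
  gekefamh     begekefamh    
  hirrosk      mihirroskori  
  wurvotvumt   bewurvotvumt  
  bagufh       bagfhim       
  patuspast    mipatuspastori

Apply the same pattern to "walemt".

"walemt" has second-to-last letter 'm'. The stems whose second-to-last letter is 'm' (gekefamh → begekefamh, wurvotvumt → bewurvotvumt) add the prefix be-.
The other patterns: stems whose second-to-last letter is 's' add mi- … -ori around the stem; stems whose second-to-last letter is 'r' insert -ez- after the first vowel; stems whose second-to-last letter is 'd' or 'f' delete the last vowel and add -im.
So walemt → bewalemt.

bewalemt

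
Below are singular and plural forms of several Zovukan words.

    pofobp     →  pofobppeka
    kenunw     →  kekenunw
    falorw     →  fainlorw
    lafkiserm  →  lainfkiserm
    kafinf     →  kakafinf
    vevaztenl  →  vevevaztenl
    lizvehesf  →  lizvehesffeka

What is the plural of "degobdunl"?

kenunw and falorw both end in -w yet inflect differently (kekenunw, fainlorw), so the final letter is not what conditions the rule; the second-to-last letter is.
"degobdunl" has second-to-last letter 'n'. The stems whose second-to-last letter is 'n' (kenunw → kekenunw, vevaztenl → vevevaztenl, kafinf → kakafinf) repeat the first consonant+vowel as a prefix.
So degobdunl → dedegobdunl.

dedegobdunl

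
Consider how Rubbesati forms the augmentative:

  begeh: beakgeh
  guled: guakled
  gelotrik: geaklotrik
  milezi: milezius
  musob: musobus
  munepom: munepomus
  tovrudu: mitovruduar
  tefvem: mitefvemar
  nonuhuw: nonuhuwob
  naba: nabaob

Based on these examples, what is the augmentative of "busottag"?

buaksottag

munepom and tefvem both end in -m yet inflect differently (munepomus, mitefvemar), so the final letter is not what conditions the rule; the first letter is.
"busottag" begins with b-. The one such stem in the data (begeh → beakgeh) inserts -ak- after the first vowel (as do guled, gelotrik), so the same rule applies.
The other patterns: stems beginning with m- add -us; stems beginning with t- add mi- … -ar around the stem; stems beginning with n- add -ob.
So busottag → buaksottag.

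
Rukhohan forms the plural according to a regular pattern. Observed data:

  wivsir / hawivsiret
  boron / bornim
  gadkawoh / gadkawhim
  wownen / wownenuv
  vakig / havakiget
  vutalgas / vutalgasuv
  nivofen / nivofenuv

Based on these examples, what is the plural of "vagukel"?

boron and nivofen both end in -n yet inflect differently (bornim, nivofenuv), so the final letter is not what conditions the rule; the last vowel is.
"vagukel" has last vowel 'e'. The stems whose last vowel is 'e' (nivofen → nivofenuv, wownen → wownenuv) add -uv.
The other patterns: stems whose last vowel is 'o' delete the last vowel and add -im; stems whose last vowel is 'i' add ha- … -et around the stem.
So vagukel → vagukeluv.

vagukeluv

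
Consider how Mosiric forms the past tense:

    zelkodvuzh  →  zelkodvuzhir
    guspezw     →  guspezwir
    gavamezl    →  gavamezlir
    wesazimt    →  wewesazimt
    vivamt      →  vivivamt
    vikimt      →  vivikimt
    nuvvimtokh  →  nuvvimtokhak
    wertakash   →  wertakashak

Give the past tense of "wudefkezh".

zelkodvuzh and nuvvimtokh both end in -h yet inflect differently (zelkodvuzhir, nuvvimtokhak), so the final letter is not what conditions the rule; the second-to-last letter is.
"wudefkezh" has second-to-last letter 'z'. The stems whose second-to-last letter is 'z' (zelkodvuzh → zelkodvuzhir, guspezw → guspezwir, gavamezl → gavamezlir) add -ir.
The other patterns: stems whose second-to-last letter is 'm' repeat the first consonant+vowel as a prefix; stems whose second-to-last letter is 'k' or 's' add -ak.
So wudefkezh → wudefkezhir.

wudefkezhir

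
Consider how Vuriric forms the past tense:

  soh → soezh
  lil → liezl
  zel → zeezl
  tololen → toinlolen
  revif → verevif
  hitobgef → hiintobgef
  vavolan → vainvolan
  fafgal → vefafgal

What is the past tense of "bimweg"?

"bimweg" has 2 vowels. The stems with 2 vowels (revif → verevif, fafgal → vefafgal) add the prefix ve-.
The other patterns: stems with 1 vowel insert -ez- after the first vowel; stems with 3 vowels insert -in- after the first vowel.
So bimweg → vebimweg.

vebimweg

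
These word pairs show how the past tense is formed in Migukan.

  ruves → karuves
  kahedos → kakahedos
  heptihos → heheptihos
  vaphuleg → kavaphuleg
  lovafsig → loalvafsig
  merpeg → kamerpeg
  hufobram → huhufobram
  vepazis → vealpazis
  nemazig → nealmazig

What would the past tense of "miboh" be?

merpeg and nemazig both end in -g yet inflect differently (kamerpeg, nealmazig), so the final letter is not what conditions the rule; the last vowel is.
"miboh" has last vowel 'o'. The stems whose last vowel is 'o' (kahedos → kakahedos, heptihos → heheptihos) repeat the first consonant+vowel as a prefix.
So miboh → mimiboh.

mimiboh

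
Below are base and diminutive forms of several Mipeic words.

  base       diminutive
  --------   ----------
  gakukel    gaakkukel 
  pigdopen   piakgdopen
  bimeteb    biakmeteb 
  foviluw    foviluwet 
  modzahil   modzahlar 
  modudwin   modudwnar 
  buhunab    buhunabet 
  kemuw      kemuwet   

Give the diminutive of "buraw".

burawet

bimeteb and buhunab both end in -b yet inflect differently (biakmeteb, buhunabet), so the final letter is not what conditions the rule; the last vowel is.
"buraw" has last vowel 'a'. The one such stem in the data (buhunab → buhunabet) adds -et, so the same rule applies.
So buraw → burawet.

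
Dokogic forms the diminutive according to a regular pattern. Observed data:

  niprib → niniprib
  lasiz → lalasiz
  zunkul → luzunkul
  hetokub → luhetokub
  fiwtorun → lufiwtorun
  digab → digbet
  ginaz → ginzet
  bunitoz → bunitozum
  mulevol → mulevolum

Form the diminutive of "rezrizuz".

"rezrizuz" has last vowel 'u'. The stems whose last vowel is 'u' (zunkul → luzunkul, hetokub → luhetokub, fiwtorun → lufiwtorun) add the prefix lu-.
So rezrizuz → lurezrizuz.

lurezrizuz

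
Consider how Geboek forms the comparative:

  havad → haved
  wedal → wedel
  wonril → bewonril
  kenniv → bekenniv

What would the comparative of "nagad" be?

"nagad" has last vowel 'a'. The stems whose last vowel is 'a' (havad → haved, wedal → wedel) change the last vowel to 'e'.
The other pattern: stems whose last vowel is 'i' add the prefix be-.
So nagad → naged.

naged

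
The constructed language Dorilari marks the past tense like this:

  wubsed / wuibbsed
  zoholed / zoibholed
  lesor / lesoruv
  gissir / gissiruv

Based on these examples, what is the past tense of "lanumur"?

"lanumur" ends in -r. The stems ending in -r (gissir → gissiruv, lesor → lesoruv) add -uv.
So lanumur → lanumuruv.

lanumuruv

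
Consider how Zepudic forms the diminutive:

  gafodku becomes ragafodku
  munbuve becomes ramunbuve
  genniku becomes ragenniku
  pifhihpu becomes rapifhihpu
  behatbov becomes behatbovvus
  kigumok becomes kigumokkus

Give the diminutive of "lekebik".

"lekebik" ends in a consonant. The stems ending in a consonant (behatbov → behatbovvus, kigumok → kigumokkus) double the final consonant and add -us.
So lekebik → lekebikkus.

lekebikkus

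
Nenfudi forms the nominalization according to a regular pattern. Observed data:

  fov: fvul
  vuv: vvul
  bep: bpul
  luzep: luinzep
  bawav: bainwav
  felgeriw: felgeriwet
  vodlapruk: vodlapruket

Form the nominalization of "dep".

dpul

"dep" has 1 vowel. The stems with 1 vowel (fov → fvul, vuv → vvul, bep → bpul) delete the last vowel and add -ul.
The other patterns: stems with 2 vowels insert -in- after the first vowel; stems with 3 vowels add -et.
So dep → dpul.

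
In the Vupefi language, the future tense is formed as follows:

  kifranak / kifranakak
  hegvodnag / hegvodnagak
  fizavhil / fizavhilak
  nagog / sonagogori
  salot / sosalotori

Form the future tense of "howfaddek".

hegvodnag and nagog both end in -g yet inflect differently (hegvodnagak, sonagogori), so the final letter is not what conditions the rule; the number of vowels is.
"howfaddek" has 3 vowels. The stems with 3 vowels (kifranak → kifranakak, hegvodnag → hegvodnagak, fizavhil → fizavhilak) add -ak.
So howfaddek → howfaddekak.

howfaddekak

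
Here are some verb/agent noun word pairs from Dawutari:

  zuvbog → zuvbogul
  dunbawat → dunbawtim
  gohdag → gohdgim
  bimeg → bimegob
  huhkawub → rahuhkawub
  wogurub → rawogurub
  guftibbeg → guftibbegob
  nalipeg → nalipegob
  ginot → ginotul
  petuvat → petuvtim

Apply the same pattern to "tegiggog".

ginot and dunbawat both end in -t yet inflect differently (ginotul, dunbawtim), so the final letter is not what conditions the rule; the last vowel is.
"tegiggog" has last vowel 'o'. The stems whose last vowel is 'o' (ginot → ginotul, zuvbog → zuvbogul) add -ul.
So tegiggog → tegiggogul.

tegiggogul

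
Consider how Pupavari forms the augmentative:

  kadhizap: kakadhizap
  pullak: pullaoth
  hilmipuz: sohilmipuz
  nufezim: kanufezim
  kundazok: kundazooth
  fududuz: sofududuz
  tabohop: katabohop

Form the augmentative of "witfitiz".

sowitfitiz

kundazok and tabohop both have last vowel 'o' yet inflect differently (kundazooth, katabohop), so the last vowel is not what conditions the rule; the final letter is.
"witfitiz" ends in -z. The stems ending in -z (hilmipuz → sohilmipuz, fududuz → sofududuz) add the prefix so-.
So witfitiz → sowitfitiz.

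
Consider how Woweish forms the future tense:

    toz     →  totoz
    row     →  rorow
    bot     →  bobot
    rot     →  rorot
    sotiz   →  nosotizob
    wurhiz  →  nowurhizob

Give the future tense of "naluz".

nonaluzob

toz and sotiz both end in -z yet inflect differently (totoz, nosotizob), so the final letter is not what conditions the rule; the number of vowels is.
"naluz" has 2 vowels. The stems with 2 vowels (sotiz → nosotizob, wurhiz → nowurhizob) add no- … -ob around the stem.
The other pattern: stems with 1 vowel repeat the first consonant+vowel as a prefix.
So naluz → nonaluzob.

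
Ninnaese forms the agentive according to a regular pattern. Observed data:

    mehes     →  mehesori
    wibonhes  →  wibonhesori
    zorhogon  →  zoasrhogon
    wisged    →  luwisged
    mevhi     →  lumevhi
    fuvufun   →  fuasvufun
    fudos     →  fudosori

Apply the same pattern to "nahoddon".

zorhogon and fudos both have last vowel 'o' yet inflect differently (zoasrhogon, fudosori), so the last vowel is not what conditions the rule; the final letter is.
"nahoddon" ends in -n. The stems ending in -n (zorhogon → zoasrhogon, fuvufun → fuasvufun) insert -as- after the first vowel.
So nahoddon → naashoddon.

naashoddon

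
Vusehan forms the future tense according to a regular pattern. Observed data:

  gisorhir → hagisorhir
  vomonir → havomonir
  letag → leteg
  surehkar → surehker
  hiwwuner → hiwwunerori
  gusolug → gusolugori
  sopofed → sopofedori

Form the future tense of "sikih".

"sikih" has last vowel 'i'. The stems whose last vowel is 'i' (gisorhir → hagisorhir, vomonir → havomonir) add the prefix ha-.
The other patterns: stems whose last vowel is 'a' change the last vowel to 'e'; stems whose last vowel is 'e' or 'u' add -ori.
So sikih → hasikih.

hasikih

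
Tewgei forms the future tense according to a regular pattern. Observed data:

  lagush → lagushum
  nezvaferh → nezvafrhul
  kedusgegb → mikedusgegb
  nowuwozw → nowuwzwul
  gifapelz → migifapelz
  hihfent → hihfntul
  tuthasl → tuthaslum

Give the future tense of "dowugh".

midowugh

lagush and nezvaferh both end in -h yet inflect differently (lagushum, nezvafrhul), so the final letter is not what conditions the rule; the second-to-last letter is.
"dowugh" has second-to-last letter 'g'. The one such stem in the data (kedusgegb → mikedusgegb) adds the prefix mi-, so the same rule applies.
So dowugh → midowugh.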